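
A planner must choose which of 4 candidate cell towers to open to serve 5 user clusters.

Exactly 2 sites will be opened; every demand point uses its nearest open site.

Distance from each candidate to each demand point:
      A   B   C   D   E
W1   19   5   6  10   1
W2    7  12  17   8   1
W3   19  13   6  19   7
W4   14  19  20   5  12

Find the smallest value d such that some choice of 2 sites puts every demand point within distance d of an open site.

Open {W1, W2}.
  Farthest demand point is D at distance 8 (to W2); all others are ≤ 8.
With {W2, W3} the worst case is 12.
With {W1, W4} the worst case is 14.
No size-2 selection achieves below 8.

8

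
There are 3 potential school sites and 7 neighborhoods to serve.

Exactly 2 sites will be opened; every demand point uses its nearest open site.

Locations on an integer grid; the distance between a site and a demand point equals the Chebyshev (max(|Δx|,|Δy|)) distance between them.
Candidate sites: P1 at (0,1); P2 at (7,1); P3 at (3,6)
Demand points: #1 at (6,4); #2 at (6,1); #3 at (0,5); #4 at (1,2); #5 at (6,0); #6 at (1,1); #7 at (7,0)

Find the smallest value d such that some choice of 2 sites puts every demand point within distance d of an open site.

Open {P1, P2}.
  Farthest demand point is #3 at distance 4 (to P1); all others are ≤ 4.
With {P2, P3} the worst case is 5.
With {P1, P3} the worst case is 6.
No size-2 selection achieves below 4.

4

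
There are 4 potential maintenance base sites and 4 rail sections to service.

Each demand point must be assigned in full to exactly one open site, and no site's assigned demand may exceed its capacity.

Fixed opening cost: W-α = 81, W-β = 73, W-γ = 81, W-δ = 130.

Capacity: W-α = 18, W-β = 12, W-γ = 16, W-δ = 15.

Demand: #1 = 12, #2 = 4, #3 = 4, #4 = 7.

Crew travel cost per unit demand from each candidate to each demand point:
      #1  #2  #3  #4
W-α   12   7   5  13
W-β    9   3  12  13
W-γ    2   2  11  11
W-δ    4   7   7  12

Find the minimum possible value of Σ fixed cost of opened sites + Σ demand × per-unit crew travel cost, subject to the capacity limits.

Open {W-α, W-γ}; cheapest assignment that respects the capacities:
  W-α (cap 18, load 11): #3, #4 — cost 4×5 + 7×13 = 111
  W-γ (cap 16, load 16): #1, #2 — cost 12×2 + 4×2 = 32
  Shipping 143, fixed 162 → total 305.
  Any other capacity-feasible assignment to {W-α, W-γ} ships for at least 143.
Compare {W-β, W-γ}: its best feasible assignment gives total 325.
Compare {W-γ, W-δ}: its best feasible assignment gives total 355.
Every other set of open sites that can feasibly serve all demand totals ≥ 325 even under its best assignment. Minimum: 305.

305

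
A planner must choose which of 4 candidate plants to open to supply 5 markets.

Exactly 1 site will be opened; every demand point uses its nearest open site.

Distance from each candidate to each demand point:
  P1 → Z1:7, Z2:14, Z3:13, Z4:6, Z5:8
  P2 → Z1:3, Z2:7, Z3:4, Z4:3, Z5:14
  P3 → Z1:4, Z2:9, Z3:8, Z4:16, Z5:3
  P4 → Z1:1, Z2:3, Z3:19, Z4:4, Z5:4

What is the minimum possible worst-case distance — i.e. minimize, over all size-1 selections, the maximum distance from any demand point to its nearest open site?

Open {P1}.
  Farthest demand point is Z2 at distance 14 (to P1); all others are ≤ 14.
With {P2} the worst case is 14.
With {P3} the worst case is 16.
No size-1 selection achieves below 14.

14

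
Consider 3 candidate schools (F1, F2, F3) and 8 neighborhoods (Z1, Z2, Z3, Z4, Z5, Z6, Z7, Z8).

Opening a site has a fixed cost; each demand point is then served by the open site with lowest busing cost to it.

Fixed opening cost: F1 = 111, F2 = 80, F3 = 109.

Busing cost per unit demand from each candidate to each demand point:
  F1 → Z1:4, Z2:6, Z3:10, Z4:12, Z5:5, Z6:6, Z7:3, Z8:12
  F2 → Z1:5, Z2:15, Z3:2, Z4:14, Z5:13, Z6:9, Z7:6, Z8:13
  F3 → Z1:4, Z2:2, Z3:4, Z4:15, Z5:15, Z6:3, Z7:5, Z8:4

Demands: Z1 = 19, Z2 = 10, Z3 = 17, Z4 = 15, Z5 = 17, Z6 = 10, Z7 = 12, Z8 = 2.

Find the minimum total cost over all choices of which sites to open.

723

Open {F1, F3}: assign each demand point to its cheapest open site.
  Z1→F1 19×4=76, Z2→F3 10×2=20, Z3→F3 17×4=68, Z4→F1 15×12=180, Z5→F1 17×5=85, Z6→F3 10×3=30, Z7→F1 12×3=36, Z8→F3 2×4=8
  busing cost 503, fixed 220 → total 723.
Compare {F1, F2}: busing cost 555 + fixed 191 = 746.
Compare {F1, F2, F3}: busing cost 469 + fixed 300 = 769.
Compare {F1}: busing cost 691 + fixed 111 = 802.
All other subsets cost ≥ 746. Minimum total cost: 723.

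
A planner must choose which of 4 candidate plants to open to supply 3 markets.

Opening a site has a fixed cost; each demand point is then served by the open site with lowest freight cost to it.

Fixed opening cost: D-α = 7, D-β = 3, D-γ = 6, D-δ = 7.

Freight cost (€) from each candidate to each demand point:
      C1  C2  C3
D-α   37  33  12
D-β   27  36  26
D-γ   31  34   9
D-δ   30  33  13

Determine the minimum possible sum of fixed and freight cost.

79

Open {D-β, D-γ}: assign each demand point to its cheapest open site.
  C1→D-β 27, C2→D-γ 34, C3→D-γ 9
  freight cost 70, fixed 9 → total 79.
Compare {D-γ}: freight cost 74 + fixed 6 = 80.
Compare {D-α, D-β}: freight cost 72 + fixed 10 = 82.
Compare {D-δ}: freight cost 76 + fixed 7 = 83.
All other subsets cost ≥ 80. Minimum total cost: 79.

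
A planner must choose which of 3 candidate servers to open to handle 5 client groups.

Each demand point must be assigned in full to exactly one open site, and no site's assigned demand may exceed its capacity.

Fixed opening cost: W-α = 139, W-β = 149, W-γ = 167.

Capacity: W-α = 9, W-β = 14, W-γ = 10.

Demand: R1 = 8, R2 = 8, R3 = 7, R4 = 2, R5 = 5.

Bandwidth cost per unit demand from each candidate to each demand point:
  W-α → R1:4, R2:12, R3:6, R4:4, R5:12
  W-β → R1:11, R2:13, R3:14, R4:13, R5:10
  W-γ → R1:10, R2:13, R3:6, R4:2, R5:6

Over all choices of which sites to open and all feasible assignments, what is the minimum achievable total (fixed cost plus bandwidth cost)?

Open {W-α, W-β, W-γ}; cheapest assignment that respects the capacities:
  W-α (cap 9, load 8): R1 — cost 8×4 = 32
  W-β (cap 14, load 13): R2, R5 — cost 8×13 + 5×10 = 154
  W-γ (cap 10, load 9): R3, R4 — cost 7×6 + 2×2 = 46
  Shipping 232, fixed 455 → total 687.
  Any other capacity-feasible assignment to {W-α, W-β, W-γ} ships for at least 232.
Total demand is 30 and no other set of sites has combined capacity ≥ 30, so {W-α, W-β, W-γ} is the only feasible choice of open sites. Minimum: 687.

687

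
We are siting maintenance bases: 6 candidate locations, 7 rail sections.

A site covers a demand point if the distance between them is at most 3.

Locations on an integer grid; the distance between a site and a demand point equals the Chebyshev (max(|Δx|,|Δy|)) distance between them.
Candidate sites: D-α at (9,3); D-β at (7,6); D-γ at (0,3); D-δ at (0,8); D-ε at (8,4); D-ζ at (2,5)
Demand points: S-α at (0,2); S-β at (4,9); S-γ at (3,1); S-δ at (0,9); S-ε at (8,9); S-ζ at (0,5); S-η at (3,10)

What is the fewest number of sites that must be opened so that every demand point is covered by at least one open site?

3

Coverage sets (demand points within 3 of each site):
  D-α: {}
  D-β: {S-β, S-ε}
  D-γ: {S-α, S-γ, S-ζ}
  D-δ: {S-δ, S-ζ, S-η}
  D-ε: {}
  D-ζ: {S-α, S-ζ}
No 2 sites suffice: every size-2 union leaves at least one demand point uncovered.
But {D-β, D-γ, D-δ} covers everything, so the minimum is 3.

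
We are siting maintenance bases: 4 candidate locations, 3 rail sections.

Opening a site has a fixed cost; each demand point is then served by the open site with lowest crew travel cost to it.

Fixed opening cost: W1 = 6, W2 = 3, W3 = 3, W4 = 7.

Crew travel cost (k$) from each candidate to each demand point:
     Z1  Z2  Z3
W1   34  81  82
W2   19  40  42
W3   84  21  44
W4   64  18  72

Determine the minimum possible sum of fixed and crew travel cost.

Open {W2, W3}: assign each demand point to its cheapest open site.
  Z1→W2 19, Z2→W3 21, Z3→W2 42
  crew travel cost 82, fixed 6 → total 88.
Compare {W2, W4}: crew travel cost 79 + fixed 10 = 89.
Compare {W2, W3, W4}: crew travel cost 79 + fixed 13 = 92.
Compare {W1, W2, W3}: crew travel cost 82 + fixed 12 = 94.
All other subsets cost ≥ 89. Minimum total cost: 88.

88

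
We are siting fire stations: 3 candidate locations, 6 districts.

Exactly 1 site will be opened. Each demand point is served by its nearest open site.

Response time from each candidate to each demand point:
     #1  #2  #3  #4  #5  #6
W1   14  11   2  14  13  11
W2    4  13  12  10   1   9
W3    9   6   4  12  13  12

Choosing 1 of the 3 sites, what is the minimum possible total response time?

49

Open {W2}.
  #1→W2 4, #2→W2 13, #3→W2 12, #4→W2 10, #5→W2 1, #6→W2 9  ⇒ total 49.
Compare {W3}: total 56.
Compare {W1}: total 65.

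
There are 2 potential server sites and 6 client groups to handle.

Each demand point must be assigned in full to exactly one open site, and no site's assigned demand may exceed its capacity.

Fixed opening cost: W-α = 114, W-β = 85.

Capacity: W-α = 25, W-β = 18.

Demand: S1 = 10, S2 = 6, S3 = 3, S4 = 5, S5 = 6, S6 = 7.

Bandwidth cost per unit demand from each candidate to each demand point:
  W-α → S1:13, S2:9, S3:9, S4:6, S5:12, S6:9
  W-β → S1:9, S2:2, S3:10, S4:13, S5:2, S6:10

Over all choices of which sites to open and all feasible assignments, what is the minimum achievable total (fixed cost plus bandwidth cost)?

Open {W-α, W-β}; cheapest assignment that respects the capacities:
  W-α (cap 25, load 25): S1, S3, S4, S6 — cost 10×13 + 3×9 + 5×6 + 7×9 = 250
  W-β (cap 18, load 12): S2, S5 — cost 6×2 + 6×2 = 24
  Shipping 274, fixed 199 → total 473.
  Any other capacity-feasible assignment to {W-α, W-β} ships for at least 274.
Total demand is 37 and no other set of sites has combined capacity ≥ 37, so {W-α, W-β} is the only feasible choice of open sites. Minimum: 473.

473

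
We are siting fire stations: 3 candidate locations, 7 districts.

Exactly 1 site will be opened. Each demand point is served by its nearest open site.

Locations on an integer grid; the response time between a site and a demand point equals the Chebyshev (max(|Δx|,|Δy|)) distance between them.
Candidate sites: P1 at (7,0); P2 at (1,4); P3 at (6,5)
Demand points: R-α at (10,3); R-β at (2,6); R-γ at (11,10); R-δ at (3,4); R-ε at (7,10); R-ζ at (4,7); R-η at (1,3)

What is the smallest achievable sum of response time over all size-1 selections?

28

Open {P3}.
  R-α→P3 4, R-β→P3 4, R-γ→P3 5, R-δ→P3 3, R-ε→P3 5, R-ζ→P3 2, R-η→P3 5  ⇒ total 28.
Compare {P2}: total 33.
Compare {P1}: total 46.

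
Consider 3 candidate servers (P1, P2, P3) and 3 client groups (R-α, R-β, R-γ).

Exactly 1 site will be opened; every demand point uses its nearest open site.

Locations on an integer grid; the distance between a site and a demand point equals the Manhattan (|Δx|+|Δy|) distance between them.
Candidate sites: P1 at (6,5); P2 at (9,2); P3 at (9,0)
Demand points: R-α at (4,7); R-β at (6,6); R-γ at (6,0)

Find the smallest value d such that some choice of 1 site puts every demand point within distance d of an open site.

5

Open {P1}.
  Farthest demand point is R-γ at distance 5 (to P1); all others are ≤ 5.
With {P2} the worst case is 10.
With {P3} the worst case is 12.
No size-1 selection achieves below 5.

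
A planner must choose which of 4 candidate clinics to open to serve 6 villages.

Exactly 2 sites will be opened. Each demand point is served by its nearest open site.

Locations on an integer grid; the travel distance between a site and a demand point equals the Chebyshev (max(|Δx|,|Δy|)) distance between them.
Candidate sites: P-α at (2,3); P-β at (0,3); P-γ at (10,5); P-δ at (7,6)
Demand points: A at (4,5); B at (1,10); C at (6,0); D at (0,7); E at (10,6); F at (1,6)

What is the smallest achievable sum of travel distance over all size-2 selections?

Open {P-α, P-γ}.
  A→P-α 2, B→P-α 7, C→P-α 4, D→P-α 4, E→P-γ 1, F→P-α 3  ⇒ total 21.
Compare {P-α, P-δ}: total 22.
Compare {P-β, P-γ}: total 24.
No size-2 selection does better; minimum is 21.

21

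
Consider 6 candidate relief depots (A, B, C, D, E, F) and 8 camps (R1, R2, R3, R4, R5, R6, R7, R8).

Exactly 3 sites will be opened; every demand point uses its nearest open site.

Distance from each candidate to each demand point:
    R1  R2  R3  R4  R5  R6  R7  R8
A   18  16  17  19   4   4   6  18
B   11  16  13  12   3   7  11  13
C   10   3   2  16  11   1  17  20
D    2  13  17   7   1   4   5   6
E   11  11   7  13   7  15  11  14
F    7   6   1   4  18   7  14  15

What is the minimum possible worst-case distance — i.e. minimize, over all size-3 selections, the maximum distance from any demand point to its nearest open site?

6

Open {A, D, F}.
  Farthest demand point is R2 at distance 6 (to F); all others are ≤ 6.
With {B, D, F} the worst case is 6.
With {C, D, F} the worst case is 6.
No size-3 selection achieves below 6.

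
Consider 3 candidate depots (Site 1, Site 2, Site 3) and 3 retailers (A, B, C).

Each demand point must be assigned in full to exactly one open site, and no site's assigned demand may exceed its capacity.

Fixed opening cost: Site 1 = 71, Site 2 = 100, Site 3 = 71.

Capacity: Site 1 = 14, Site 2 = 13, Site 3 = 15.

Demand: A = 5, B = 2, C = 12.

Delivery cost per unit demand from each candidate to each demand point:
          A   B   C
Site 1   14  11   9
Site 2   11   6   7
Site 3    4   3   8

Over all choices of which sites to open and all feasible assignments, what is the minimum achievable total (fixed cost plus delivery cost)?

Open {Site 1, Site 3}; cheapest assignment that respects the capacities:
  Site 1 (cap 14, load 12): C — cost 12×9 = 108
  Site 3 (cap 15, load 7): A, B — cost 5×4 + 2×3 = 26
  Shipping 134, fixed 142 → total 276.
  Any other capacity-feasible assignment to {Site 1, Site 3} ships for at least 134.
Compare {Site 2, Site 3}: its best feasible assignment gives total 281.
Compare {Site 1, Site 2}: its best feasible assignment gives total 346.
Every other set of open sites that can feasibly serve all demand totals ≥ 281 even under its best assignment. Minimum: 276.

276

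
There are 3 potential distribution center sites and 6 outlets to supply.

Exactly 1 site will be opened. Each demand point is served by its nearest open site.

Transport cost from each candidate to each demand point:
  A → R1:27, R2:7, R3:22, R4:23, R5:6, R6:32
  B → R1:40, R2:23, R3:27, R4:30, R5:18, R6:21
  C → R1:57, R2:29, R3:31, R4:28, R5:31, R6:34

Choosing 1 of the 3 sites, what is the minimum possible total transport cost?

Open {A}.
  R1→A 27, R2→A 7, R3→A 22, R4→A 23, R5→A 6, R6→A 32  ⇒ total 117.
Compare {B}: total 159.
Compare {C}: total 210.

117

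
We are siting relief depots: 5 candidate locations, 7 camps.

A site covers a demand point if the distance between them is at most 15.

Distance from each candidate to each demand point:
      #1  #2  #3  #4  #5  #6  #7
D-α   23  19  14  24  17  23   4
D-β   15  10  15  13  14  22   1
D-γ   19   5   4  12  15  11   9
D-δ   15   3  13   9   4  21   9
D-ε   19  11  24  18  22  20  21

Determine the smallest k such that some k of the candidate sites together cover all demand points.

2

Coverage sets (demand points within 15 of each site):
  D-α: {#3, #7}
  D-β: {#1, #2, #3, #4, #5, #7}
  D-γ: {#2, #3, #4, #5, #6, #7}
  D-δ: {#1, #2, #3, #4, #5, #7}
  D-ε: {#2}
No single site covers all 7 demand points.
But {D-β, D-γ} covers everything, so the minimum is 2.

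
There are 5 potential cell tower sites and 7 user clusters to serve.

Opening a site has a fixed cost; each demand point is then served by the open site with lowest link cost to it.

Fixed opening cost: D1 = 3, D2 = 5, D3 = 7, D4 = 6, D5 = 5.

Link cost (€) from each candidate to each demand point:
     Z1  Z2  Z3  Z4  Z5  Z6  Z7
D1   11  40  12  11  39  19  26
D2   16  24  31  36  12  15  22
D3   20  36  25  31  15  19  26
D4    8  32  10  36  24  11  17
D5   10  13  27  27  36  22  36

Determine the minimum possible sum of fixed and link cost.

101

Open {D1, D2, D4, D5}: assign each demand point to its cheapest open site.
  Z1→D4 8, Z2→D5 13, Z3→D4 10, Z4→D1 11, Z5→D2 12, Z6→D4 11, Z7→D4 17
  link cost 82, fixed 19 → total 101.
Compare {D1, D3, D4, D5}: link cost 85 + fixed 21 = 106.
Compare {D1, D2, D4}: link cost 93 + fixed 14 = 107.
Compare {D1, D2, D5}: link cost 95 + fixed 13 = 108.
All other subsets cost ≥ 106. Minimum total cost: 101.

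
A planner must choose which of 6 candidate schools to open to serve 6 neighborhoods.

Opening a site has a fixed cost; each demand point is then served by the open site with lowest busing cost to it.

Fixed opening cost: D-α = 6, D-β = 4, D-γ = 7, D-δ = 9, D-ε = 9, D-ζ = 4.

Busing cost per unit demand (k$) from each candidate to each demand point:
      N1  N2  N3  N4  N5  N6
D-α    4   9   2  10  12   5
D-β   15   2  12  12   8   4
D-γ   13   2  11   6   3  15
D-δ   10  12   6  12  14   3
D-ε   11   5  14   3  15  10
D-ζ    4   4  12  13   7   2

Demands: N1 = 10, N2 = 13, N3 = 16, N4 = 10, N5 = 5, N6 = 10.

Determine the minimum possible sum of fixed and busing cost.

Open {D-α, D-γ, D-ε, D-ζ}: assign each demand point to its cheapest open site.
  N1→D-α 10×4=40, N2→D-γ 13×2=26, N3→D-α 16×2=32, N4→D-ε 10×3=30, N5→D-γ 5×3=15, N6→D-ζ 10×2=20
  busing cost 163, fixed 26 → total 189.
Compare {D-α, D-β, D-γ, D-ε, D-ζ}: busing cost 163 + fixed 30 = 193.
Compare {D-α, D-γ, D-δ, D-ε, D-ζ}: busing cost 163 + fixed 35 = 198.
Compare {D-α, D-β, D-γ, D-δ, D-ε, D-ζ}: busing cost 163 + fixed 39 = 202.
All other subsets cost ≥ 193. Minimum total cost: 189.

189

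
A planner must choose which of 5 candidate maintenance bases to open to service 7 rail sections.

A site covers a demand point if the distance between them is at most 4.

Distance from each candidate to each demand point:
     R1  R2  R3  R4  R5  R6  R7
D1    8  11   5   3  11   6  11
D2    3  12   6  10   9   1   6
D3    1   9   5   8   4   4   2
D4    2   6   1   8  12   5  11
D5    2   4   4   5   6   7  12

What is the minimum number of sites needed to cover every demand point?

Coverage sets (demand points within 4 of each site):
  D1: {R4}
  D2: {R1, R6}
  D3: {R1, R5, R6, R7}
  D4: {R1, R3}
  D5: {R1, R2, R3}
No 2 sites suffice: every size-2 union leaves at least one demand point uncovered.
But {D1, D3, D5} covers everything, so the minimum is 3.

3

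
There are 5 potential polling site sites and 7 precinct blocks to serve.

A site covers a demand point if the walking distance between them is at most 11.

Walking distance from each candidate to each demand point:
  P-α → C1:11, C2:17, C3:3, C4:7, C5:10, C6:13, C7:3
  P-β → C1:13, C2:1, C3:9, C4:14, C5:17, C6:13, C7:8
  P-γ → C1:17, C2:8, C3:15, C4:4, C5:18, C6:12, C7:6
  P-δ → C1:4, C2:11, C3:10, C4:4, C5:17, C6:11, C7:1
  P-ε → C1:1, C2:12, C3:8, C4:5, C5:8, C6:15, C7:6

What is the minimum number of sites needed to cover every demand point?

2

Coverage sets (demand points within 11 of each site):
  P-α: {C1, C3, C4, C5, C7}
  P-β: {C2, C3, C7}
  P-γ: {C2, C4, C7}
  P-δ: {C1, C2, C3, C4, C6, C7}
  P-ε: {C1, C3, C4, C5, C7}
No single site covers all 7 demand points.
But {P-α, P-δ} covers everything, so the minimum is 2.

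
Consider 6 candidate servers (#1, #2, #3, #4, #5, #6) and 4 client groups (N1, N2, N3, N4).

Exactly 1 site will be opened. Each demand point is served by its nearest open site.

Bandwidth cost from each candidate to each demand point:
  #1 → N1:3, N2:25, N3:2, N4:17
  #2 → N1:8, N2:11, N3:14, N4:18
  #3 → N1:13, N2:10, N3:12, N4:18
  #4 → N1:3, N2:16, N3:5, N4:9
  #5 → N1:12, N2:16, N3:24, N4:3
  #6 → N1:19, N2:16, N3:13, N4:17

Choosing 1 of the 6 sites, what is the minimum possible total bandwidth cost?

Open {#4}.
  N1→#4 3, N2→#4 16, N3→#4 5, N4→#4 9  ⇒ total 33.
Compare {#1}: total 47.
Compare {#2}: total 51.
No size-1 selection does better; minimum is 33.

33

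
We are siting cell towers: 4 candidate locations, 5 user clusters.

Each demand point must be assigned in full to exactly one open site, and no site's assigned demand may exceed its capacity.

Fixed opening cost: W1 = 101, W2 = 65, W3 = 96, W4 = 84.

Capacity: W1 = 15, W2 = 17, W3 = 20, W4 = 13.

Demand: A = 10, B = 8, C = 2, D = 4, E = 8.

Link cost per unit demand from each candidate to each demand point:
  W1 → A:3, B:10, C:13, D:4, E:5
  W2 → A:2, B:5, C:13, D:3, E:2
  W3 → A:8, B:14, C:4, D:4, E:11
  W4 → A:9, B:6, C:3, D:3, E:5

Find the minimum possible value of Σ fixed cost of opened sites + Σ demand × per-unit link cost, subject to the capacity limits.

Open {W2, W3}; cheapest assignment that respects the capacities:
  W2 (cap 17, load 16): B, E — cost 8×5 + 8×2 = 56
  W3 (cap 20, load 16): A, C, D — cost 10×8 + 2×4 + 4×4 = 104
  Shipping 160, fixed 161 → total 321.
  Any other capacity-feasible assignment to {W2, W3} ships for at least 160.
Compare {W1, W2, W4}: its best feasible assignment gives total 354.
Compare {W1, W2, W3}: its best feasible assignment gives total 372.
Every other set of open sites that can feasibly serve all demand totals ≥ 354 even under its best assignment. Minimum: 321.

321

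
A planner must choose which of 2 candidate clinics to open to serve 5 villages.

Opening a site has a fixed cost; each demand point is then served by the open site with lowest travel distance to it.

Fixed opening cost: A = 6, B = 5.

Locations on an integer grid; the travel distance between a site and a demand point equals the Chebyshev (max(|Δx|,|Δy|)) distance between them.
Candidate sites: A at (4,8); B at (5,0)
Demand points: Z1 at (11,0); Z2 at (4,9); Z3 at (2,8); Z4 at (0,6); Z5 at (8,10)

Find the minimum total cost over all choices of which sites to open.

25

Open {A}: assign each demand point to its cheapest open site.
  Z1→A 8, Z2→A 1, Z3→A 2, Z4→A 4, Z5→A 4
  travel distance 19, fixed 6 → total 25.
Compare {A, B}: travel distance 17 + fixed 11 = 28.
Compare {B}: travel distance 39 + fixed 5 = 44.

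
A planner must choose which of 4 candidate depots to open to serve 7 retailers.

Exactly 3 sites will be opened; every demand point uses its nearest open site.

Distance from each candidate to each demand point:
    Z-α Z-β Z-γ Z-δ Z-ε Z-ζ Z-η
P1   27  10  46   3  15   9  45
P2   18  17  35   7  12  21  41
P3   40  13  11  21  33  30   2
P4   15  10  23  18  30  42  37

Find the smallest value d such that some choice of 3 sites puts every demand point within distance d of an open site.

Open {P1, P3, P4}.
  Farthest demand point is Z-α at distance 15 (to P4); all others are ≤ 15.
With {P1, P2, P3} the worst case is 18.
With {P2, P3, P4} the worst case is 21.
No size-3 selection achieves below 15.

15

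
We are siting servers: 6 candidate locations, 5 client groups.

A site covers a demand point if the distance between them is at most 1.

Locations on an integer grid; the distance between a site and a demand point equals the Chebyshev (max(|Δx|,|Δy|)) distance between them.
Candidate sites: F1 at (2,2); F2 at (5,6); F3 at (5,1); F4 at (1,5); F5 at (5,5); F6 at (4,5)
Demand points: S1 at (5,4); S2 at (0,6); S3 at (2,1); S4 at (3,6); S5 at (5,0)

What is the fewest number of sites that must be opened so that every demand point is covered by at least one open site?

4

Coverage sets (demand points within 1 of each site):
  F1: {S3}
  F2: {}
  F3: {S5}
  F4: {S2}
  F5: {S1}
  F6: {S1, S4}
No 3 sites suffice: every size-3 union leaves at least one demand point uncovered.
But {F1, F3, F4, F6} covers everything, so the minimum is 4.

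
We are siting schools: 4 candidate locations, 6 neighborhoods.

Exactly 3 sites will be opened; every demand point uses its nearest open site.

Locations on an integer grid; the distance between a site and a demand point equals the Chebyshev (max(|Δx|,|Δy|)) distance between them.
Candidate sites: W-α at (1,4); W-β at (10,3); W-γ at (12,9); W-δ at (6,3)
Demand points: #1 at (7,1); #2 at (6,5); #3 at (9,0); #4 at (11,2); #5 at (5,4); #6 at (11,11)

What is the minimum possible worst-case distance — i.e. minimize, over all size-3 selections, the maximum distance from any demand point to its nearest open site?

3

Open {W-β, W-γ, W-δ}.
  Farthest demand point is #3 at distance 3 (to W-β); all others are ≤ 3.
With {W-α, W-β, W-γ} the worst case is 4.
With {W-α, W-γ, W-δ} the worst case is 5.
No size-3 selection achieves below 3.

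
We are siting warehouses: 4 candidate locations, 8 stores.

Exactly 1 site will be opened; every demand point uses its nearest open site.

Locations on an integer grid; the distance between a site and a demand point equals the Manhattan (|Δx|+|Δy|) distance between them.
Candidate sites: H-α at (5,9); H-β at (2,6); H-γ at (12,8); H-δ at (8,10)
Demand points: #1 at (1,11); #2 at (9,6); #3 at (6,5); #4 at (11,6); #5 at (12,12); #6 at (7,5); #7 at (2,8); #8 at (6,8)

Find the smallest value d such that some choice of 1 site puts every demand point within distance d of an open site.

Open {H-δ}.
  Farthest demand point is #1 at distance 8 (to H-δ); all others are ≤ 8.
With {H-α} the worst case is 10.
With {H-γ} the worst case is 14.
No size-1 selection achieves below 8.

8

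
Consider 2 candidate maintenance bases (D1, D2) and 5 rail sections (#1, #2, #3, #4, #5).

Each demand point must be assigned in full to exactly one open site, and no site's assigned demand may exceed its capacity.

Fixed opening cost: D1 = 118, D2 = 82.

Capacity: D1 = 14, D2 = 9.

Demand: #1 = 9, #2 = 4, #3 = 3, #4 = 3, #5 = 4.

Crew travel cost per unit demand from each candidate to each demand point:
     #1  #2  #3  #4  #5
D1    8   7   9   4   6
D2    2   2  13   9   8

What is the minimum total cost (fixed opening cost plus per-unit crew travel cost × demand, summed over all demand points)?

Open {D1, D2}; cheapest assignment that respects the capacities:
  D1 (cap 14, load 14): #2, #3, #4, #5 — cost 4×7 + 3×9 + 3×4 + 4×6 = 91
  D2 (cap 9, load 9): #1 — cost 9×2 = 18
  Shipping 109, fixed 200 → total 309.
  Any other capacity-feasible assignment to {D1, D2} ships for at least 109.
Total demand is 23 and no other set of sites has combined capacity ≥ 23, so {D1, D2} is the only feasible choice of open sites. Minimum: 309.

309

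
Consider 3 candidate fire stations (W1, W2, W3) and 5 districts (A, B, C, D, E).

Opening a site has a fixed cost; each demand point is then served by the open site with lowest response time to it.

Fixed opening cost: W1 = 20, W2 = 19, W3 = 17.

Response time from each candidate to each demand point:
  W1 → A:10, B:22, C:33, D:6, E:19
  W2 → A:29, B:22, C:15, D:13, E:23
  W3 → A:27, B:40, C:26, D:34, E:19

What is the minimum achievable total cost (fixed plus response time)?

Open {W1}: assign each demand point to its cheapest open site.
  A→W1 10, B→W1 22, C→W1 33, D→W1 6, E→W1 19
  response time 90, fixed 20 → total 110.
Compare {W1, W2}: response time 72 + fixed 39 = 111.
Compare {W1, W3}: response time 83 + fixed 37 = 120.
Compare {W2}: response time 102 + fixed 19 = 121.
All other subsets cost ≥ 111. Minimum total cost: 110.

110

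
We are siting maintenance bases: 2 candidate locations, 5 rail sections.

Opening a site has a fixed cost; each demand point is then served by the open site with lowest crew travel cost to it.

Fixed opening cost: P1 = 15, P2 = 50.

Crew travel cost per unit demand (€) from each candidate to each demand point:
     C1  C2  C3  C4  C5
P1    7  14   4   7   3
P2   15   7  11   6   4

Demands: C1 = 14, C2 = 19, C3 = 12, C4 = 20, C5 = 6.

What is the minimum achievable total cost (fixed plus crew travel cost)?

Open {P1, P2}: assign each demand point to its cheapest open site.
  C1→P1 14×7=98, C2→P2 19×7=133, C3→P1 12×4=48, C4→P2 20×6=120, C5→P1 6×3=18
  crew travel cost 417, fixed 65 → total 482.
Compare {P1}: crew travel cost 570 + fixed 15 = 585.
Compare {P2}: crew travel cost 619 + fixed 50 = 669.

482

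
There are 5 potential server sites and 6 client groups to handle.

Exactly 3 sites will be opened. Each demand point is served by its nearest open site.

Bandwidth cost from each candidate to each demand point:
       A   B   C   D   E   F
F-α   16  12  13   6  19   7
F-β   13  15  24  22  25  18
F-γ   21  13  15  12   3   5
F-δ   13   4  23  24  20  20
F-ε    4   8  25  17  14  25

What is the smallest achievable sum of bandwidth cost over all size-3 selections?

Open {F-α, F-γ, F-ε}.
  A→F-ε 4, B→F-ε 8, C→F-α 13, D→F-α 6, E→F-γ 3, F→F-γ 5  ⇒ total 39.
Compare {F-γ, F-δ, F-ε}: total 43.
Compare {F-α, F-γ, F-δ}: total 44.
No size-3 selection does better; minimum is 39.

39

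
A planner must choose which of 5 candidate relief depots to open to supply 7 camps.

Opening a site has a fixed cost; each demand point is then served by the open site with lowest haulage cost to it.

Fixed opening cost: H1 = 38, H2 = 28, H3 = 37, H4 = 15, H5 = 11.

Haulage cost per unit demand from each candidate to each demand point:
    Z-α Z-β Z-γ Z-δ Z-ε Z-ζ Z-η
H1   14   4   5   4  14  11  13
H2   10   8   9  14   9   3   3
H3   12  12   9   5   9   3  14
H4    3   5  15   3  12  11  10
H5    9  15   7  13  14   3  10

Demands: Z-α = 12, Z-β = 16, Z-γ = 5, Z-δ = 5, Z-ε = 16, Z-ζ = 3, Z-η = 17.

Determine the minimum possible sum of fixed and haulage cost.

423

Open {H2, H4}: assign each demand point to its cheapest open site.
  Z-α→H4 12×3=36, Z-β→H4 16×5=80, Z-γ→H2 5×9=45, Z-δ→H4 5×3=15, Z-ε→H2 16×9=144, Z-ζ→H2 3×3=9, Z-η→H2 17×3=51
  haulage cost 380, fixed 43 → total 423.
Compare {H2, H4, H5}: haulage cost 370 + fixed 54 = 424.
Compare {H1, H2, H4}: haulage cost 344 + fixed 81 = 425.
Compare {H1, H2, H4, H5}: haulage cost 344 + fixed 92 = 436.
All other subsets cost ≥ 424. Minimum total cost: 423.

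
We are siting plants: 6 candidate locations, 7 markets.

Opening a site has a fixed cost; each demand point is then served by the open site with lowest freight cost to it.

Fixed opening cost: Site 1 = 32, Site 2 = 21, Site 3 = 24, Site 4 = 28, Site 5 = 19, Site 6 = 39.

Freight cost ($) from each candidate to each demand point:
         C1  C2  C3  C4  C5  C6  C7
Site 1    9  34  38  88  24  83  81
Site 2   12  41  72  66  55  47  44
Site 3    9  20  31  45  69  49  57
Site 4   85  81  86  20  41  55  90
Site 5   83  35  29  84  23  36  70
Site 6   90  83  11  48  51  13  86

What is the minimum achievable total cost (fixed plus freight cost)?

Open {Site 3, Site 5, Site 6}: assign each demand point to its cheapest open site.
  C1→Site 3 9, C2→Site 3 20, C3→Site 6 11, C4→Site 3 45, C5→Site 5 23, C6→Site 6 13, C7→Site 3 57
  freight cost 178, fixed 82 → total 260.
Compare {Site 3, Site 5}: freight cost 219 + fixed 43 = 262.
Compare {Site 3, Site 4, Site 6}: freight cost 171 + fixed 91 = 262.
Compare {Site 3, Site 4, Site 5, Site 6}: freight cost 153 + fixed 110 = 263.
All other subsets cost ≥ 262. Minimum total cost: 260.

260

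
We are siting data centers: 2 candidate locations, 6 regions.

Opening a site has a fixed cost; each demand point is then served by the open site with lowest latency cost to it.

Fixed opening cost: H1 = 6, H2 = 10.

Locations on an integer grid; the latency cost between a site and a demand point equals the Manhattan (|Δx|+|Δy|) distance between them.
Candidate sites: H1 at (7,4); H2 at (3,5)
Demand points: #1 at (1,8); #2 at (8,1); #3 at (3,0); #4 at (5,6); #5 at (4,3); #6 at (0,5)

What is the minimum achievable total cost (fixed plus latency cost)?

Open {H2}: assign each demand point to its cheapest open site.
  #1→H2 5, #2→H2 9, #3→H2 5, #4→H2 3, #5→H2 3, #6→H2 3
  latency cost 28, fixed 10 → total 38.
Compare {H1, H2}: latency cost 23 + fixed 16 = 39.
Compare {H1}: latency cost 38 + fixed 6 = 44.

38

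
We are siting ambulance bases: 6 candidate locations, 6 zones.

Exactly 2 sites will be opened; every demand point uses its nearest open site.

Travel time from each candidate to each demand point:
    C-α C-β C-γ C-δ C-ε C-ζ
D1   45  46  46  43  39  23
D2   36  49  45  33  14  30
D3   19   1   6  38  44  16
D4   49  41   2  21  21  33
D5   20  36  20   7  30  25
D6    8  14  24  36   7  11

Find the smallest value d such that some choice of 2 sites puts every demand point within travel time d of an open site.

Open {D5, D6}.
  Farthest demand point is C-γ at travel time 20 (to D5); all others are ≤ 20.
With {D3, D4} the worst case is 21.
With {D4, D6} the worst case is 21.
No size-2 selection achieves below 20.

20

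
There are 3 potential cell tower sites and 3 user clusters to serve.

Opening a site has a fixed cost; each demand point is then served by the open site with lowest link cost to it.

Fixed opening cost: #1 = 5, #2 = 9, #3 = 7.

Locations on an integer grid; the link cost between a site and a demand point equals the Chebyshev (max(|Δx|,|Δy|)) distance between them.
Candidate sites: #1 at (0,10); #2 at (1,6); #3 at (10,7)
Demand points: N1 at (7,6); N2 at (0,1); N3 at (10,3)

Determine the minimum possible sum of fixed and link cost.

24

Open {#3}: assign each demand point to its cheapest open site.
  N1→#3 3, N2→#3 10, N3→#3 4
  link cost 17, fixed 7 → total 24.
Compare {#1, #3}: link cost 16 + fixed 12 = 28.
Compare {#2, #3}: link cost 12 + fixed 16 = 28.
Compare {#2}: link cost 20 + fixed 9 = 29.
All other subsets cost ≥ 28. Minimum total cost: 24.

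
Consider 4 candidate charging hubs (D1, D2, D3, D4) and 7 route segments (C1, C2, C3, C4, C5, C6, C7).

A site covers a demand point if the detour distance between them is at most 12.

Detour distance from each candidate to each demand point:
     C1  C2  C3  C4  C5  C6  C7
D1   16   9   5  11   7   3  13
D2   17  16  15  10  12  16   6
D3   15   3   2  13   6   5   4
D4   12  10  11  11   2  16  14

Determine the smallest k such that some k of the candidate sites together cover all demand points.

Coverage sets (demand points within 12 of each site):
  D1: {C2, C3, C4, C5, C6}
  D2: {C4, C5, C7}
  D3: {C2, C3, C5, C6, C7}
  D4: {C1, C2, C3, C4, C5}
No single site covers all 7 demand points.
But {D3, D4} covers everything, so the minimum is 2.

2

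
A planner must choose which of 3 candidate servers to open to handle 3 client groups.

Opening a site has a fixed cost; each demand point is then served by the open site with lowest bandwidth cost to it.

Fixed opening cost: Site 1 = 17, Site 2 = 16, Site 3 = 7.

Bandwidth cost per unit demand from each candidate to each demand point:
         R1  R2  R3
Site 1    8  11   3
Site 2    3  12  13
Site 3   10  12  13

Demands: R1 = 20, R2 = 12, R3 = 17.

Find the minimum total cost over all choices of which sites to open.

276

Open {Site 1, Site 2}: assign each demand point to its cheapest open site.
  R1→Site 2 20×3=60, R2→Site 1 12×11=132, R3→Site 1 17×3=51
  bandwidth cost 243, fixed 33 → total 276.
Compare {Site 1, Site 2, Site 3}: bandwidth cost 243 + fixed 40 = 283.
Compare {Site 1}: bandwidth cost 343 + fixed 17 = 360.
Compare {Site 1, Site 3}: bandwidth cost 343 + fixed 24 = 367.
All other subsets cost ≥ 283. Minimum total cost: 276.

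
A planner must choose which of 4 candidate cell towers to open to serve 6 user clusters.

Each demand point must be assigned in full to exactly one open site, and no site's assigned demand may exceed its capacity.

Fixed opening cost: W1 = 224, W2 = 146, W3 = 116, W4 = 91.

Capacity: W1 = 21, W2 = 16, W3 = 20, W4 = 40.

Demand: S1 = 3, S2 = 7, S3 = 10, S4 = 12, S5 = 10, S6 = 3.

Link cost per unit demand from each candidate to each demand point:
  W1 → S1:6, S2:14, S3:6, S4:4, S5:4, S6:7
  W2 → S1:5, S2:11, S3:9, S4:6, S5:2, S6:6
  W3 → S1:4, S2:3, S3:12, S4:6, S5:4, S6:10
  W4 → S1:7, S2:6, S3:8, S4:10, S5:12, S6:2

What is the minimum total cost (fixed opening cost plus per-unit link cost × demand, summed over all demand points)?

Open {W3, W4}; cheapest assignment that respects the capacities:
  W3 (cap 20, load 20): S1, S2, S5 — cost 3×4 + 7×3 + 10×4 = 73
  W4 (cap 40, load 25): S3, S4, S6 — cost 10×8 + 12×10 + 3×2 = 206
  Shipping 279, fixed 207 → total 486.
  Any other capacity-feasible assignment to {W3, W4} ships for at least 279.
Compare {W2, W4}: its best feasible assignment gives total 520.
Compare {W2, W3, W4}: its best feasible assignment gives total 567.
Every other set of open sites that can feasibly serve all demand totals ≥ 520 even under its best assignment. Minimum: 486.

486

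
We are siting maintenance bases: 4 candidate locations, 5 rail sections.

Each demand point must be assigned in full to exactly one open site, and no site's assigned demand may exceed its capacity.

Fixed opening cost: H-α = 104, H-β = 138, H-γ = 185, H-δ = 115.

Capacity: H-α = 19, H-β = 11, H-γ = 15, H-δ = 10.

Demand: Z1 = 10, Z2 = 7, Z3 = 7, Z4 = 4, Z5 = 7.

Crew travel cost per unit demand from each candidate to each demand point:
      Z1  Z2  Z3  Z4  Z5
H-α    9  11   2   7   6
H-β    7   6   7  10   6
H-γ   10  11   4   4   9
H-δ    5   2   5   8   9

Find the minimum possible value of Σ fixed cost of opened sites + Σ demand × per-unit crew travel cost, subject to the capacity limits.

Open {H-α, H-β, H-δ}; cheapest assignment that respects the capacities:
  H-α (cap 19, load 18): Z3, Z4, Z5 — cost 7×2 + 4×7 + 7×6 = 84
  H-β (cap 11, load 10): Z1 — cost 10×7 = 70
  H-δ (cap 10, load 7): Z2 — cost 7×2 = 14
  Shipping 168, fixed 357 → total 525.
  Any other capacity-feasible assignment to {H-α, H-β, H-δ} ships for at least 168.
Compare {H-α, H-γ, H-δ}: its best feasible assignment gives total 590.
Compare {H-α, H-β, H-γ}: its best feasible assignment gives total 641.
Every other set of open sites that can feasibly serve all demand totals ≥ 590 even under its best assignment. Minimum: 525.

525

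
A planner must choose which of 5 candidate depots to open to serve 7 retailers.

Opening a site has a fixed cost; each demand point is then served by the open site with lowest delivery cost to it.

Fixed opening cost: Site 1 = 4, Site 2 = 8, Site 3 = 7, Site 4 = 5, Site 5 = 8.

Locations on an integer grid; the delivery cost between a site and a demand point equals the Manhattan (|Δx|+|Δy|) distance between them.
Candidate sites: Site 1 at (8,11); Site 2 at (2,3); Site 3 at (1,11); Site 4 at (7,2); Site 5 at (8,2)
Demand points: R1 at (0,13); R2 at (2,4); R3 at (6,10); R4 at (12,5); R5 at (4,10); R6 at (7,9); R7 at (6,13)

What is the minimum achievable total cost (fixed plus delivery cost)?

Open {Site 1, Site 3}: assign each demand point to its cheapest open site.
  R1→Site 3 3, R2→Site 3 8, R3→Site 1 3, R4→Site 1 10, R5→Site 3 4, R6→Site 1 3, R7→Site 1 4
  delivery cost 35, fixed 11 → total 46.
Compare {Site 1, Site 2, Site 3}: delivery cost 28 + fixed 19 = 47.
Compare {Site 1, Site 2}: delivery cost 36 + fixed 12 = 48.
Compare {Site 1, Site 3, Site 4}: delivery cost 32 + fixed 16 = 48.
All other subsets cost ≥ 47. Minimum total cost: 46.

46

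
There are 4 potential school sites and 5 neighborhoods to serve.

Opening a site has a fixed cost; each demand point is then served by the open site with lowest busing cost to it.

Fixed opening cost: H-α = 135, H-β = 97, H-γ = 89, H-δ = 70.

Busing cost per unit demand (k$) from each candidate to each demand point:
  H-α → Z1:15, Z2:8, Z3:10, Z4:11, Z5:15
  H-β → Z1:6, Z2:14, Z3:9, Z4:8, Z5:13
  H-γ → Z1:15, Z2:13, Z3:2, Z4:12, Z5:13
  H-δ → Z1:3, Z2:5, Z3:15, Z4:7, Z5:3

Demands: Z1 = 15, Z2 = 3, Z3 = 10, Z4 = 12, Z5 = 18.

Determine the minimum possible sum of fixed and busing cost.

377

Open {H-γ, H-δ}: assign each demand point to its cheapest open site.
  Z1→H-δ 15×3=45, Z2→H-δ 3×5=15, Z3→H-γ 10×2=20, Z4→H-δ 12×7=84, Z5→H-δ 18×3=54
  busing cost 218, fixed 159 → total 377.
Compare {H-δ}: busing cost 348 + fixed 70 = 418.
Compare {H-β, H-δ}: busing cost 288 + fixed 167 = 455.
Compare {H-β, H-γ, H-δ}: busing cost 218 + fixed 256 = 474.
All other subsets cost ≥ 418. Minimum total cost: 377.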